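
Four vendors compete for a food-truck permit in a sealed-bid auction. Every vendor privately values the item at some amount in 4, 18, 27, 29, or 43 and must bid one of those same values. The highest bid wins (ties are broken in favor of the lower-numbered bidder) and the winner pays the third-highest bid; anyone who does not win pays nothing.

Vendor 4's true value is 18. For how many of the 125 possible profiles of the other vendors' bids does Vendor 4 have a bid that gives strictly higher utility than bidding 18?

9

Others bid (4, 4, 18): truth gives 0; bid 27 gives 14 > 0. Violating.
Others bid (4, 4, 27): truth gives 0; bid 29 gives 14 > 0. Violating.
Others bid (4, 4, 29): truth gives 0; bid 43 gives 14 > 0. Violating.
Others bid (4, 18, 4): truth gives 0; bid 27 gives 14 > 0. Violating.
Others bid (4, 4, 4): truth gives 14; no alternative beats it.
Others bid (4, 4, 43): truth gives 0; no alternative beats it.
(Checking all 125 profiles: 9 have a profitable deviation, 116 do not.)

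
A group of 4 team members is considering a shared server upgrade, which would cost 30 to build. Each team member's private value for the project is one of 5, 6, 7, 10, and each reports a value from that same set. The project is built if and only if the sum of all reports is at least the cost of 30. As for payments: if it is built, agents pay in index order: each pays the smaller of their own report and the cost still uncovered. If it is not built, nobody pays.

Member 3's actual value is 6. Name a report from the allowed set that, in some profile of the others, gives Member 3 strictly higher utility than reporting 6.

Suppose Member 1 reports 5, Member 2 reports 10 and Member 4 reports 10.
Report 6: project built, pays 6, utility 6 - 6 = 0.
Report 5: project built, pays 5, utility 6 - 5 = 1.
So reporting 5 beats truth here (1 > 0).

5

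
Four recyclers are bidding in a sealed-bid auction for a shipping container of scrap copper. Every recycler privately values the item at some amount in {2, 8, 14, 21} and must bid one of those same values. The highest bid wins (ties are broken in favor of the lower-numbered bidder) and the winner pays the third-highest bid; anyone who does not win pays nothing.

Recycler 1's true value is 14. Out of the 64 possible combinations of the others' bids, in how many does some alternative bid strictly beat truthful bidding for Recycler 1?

Others bid (2, 2, 21): truth gives 0; bid 21 gives 12 > 0. Violating.
Others bid (2, 8, 21): truth gives 0; bid 21 gives 6 > 0. Violating.
Others bid (2, 21, 2): truth gives 0; bid 21 gives 12 > 0. Violating.
Others bid (2, 21, 8): truth gives 0; bid 21 gives 6 > 0. Violating.
Others bid (2, 2, 2): truth gives 12; no alternative beats it.
Others bid (2, 2, 8): truth gives 12; no alternative beats it.
(Checking all 64 profiles: 12 have a profitable deviation, 52 do not.)

12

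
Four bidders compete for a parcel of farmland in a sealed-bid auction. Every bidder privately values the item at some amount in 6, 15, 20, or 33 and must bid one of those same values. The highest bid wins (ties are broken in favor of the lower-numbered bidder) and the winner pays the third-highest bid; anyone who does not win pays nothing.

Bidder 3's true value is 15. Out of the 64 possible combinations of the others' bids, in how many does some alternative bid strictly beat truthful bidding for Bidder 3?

6

Others bid (6, 6, 20): truth gives 0; bid 20 gives 9 > 0. Violating.
Others bid (6, 6, 33): truth gives 0; bid 33 gives 9 > 0. Violating.
Others bid (6, 15, 6): truth gives 0; bid 20 gives 9 > 0. Violating.
Others bid (6, 20, 6): truth gives 0; bid 33 gives 9 > 0. Violating.
Others bid (6, 6, 6): truth gives 9; no alternative beats it.
Others bid (6, 6, 15): truth gives 9; no alternative beats it.
(Checking all 64 profiles: 6 have a profitable deviation, 58 do not.)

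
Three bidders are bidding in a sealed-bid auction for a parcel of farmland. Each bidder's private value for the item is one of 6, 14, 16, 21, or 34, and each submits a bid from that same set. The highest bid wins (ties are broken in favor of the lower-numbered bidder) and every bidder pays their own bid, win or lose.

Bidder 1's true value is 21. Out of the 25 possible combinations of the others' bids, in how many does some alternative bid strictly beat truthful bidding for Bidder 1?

18

Others bid (6, 6): truth gives 0; bid 6 gives 15 > 0. Violating.
Others bid (6, 14): truth gives 0; bid 14 gives 7 > 0. Violating.
Others bid (6, 16): truth gives 0; bid 16 gives 5 > 0. Violating.
Others bid (6, 34): truth gives -21; bid 6 gives -6 > -21. Violating.
Others bid (6, 21): truth gives 0; no alternative beats it.
Others bid (14, 21): truth gives 0; no alternative beats it.
(Checking all 25 profiles: 18 have a profitable deviation, 7 do not.)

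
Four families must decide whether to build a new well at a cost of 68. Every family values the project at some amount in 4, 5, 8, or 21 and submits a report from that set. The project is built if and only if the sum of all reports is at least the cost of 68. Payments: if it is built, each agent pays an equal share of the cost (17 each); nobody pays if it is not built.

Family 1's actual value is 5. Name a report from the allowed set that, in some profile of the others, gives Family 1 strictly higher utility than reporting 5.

4

Suppose Family 2 reports 21, Family 3 reports 21 and Family 4 reports 21.
Report 5: project built, pays 17, utility 5 - 17 = -12.
Report 4: project not built, utility 0.
So reporting 4 beats truth here (0 > -12).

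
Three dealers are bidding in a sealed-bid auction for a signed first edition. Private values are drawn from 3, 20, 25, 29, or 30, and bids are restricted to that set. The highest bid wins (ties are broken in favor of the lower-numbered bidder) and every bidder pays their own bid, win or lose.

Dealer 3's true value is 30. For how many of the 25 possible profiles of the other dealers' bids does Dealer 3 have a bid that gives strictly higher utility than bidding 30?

Others bid (3, 3): truth gives 0; bid 20 gives 10 > 0. Violating.
Others bid (3, 20): truth gives 0; bid 25 gives 5 > 0. Violating.
Others bid (3, 25): truth gives 0; bid 29 gives 1 > 0. Violating.
Others bid (3, 30): truth gives -30; bid 3 gives -3 > -30. Violating.
Others bid (3, 29): truth gives 0; no alternative beats it.
Others bid (20, 29): truth gives 0; no alternative beats it.
(Checking all 25 profiles: 18 have a profitable deviation, 7 do not.)

18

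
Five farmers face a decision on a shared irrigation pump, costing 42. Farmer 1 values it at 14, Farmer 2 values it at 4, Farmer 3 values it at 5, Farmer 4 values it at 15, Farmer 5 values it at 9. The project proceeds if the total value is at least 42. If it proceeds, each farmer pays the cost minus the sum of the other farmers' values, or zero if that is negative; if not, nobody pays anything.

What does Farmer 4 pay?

Total value 47 ≥ cost 42, so the project is built.
The other farmers' values sum to 32.
Cost minus that sum is 42 - 32 = 10.

10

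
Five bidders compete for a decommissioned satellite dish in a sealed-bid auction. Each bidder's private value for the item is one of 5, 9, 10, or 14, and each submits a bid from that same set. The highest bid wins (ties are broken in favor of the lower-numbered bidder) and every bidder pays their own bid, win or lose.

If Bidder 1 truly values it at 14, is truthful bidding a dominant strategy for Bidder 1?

No

Consider the case where Bidder 2 bids 5, Bidder 3 bids 5, Bidder 4 bids 5 and Bidder 5 bids 5.
Truthful bid 14: wins, pays 14, utility 14 - 14 = 0.
Bid 5 instead: wins, pays 5, utility 14 - 5 = 9.
Since 9 > 0, bidding 5 is strictly better here, so truthful bidding is not dominant.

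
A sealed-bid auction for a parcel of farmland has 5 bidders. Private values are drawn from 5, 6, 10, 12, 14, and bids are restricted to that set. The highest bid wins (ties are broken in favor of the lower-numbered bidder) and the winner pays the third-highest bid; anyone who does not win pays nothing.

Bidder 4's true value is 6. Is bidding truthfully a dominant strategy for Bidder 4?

No

Consider the case where Bidder 1 bids 5, Bidder 2 bids 5, Bidder 3 bids 5 and Bidder 5 bids 10.
Truthful bid 6: loses, pays 0, utility 0.
Bid 10 instead: wins, pays 5, utility 6 - 5 = 1.
Since 1 > 0, bidding 10 is strictly better here, so truthful bidding is not dominant.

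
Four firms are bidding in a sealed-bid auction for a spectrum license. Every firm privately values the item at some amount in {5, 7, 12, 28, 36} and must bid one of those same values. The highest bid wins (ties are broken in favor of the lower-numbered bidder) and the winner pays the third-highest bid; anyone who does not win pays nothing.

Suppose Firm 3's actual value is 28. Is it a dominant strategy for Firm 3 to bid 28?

No

Consider the case where Firm 1 bids 5, Firm 2 bids 5 and Firm 4 bids 36.
Truthful bid 28: loses, pays 0, utility 0.
Bid 36 instead: wins, pays 5, utility 28 - 5 = 23.
Since 23 > 0, bidding 36 is strictly better here, so truthful bidding is not dominant.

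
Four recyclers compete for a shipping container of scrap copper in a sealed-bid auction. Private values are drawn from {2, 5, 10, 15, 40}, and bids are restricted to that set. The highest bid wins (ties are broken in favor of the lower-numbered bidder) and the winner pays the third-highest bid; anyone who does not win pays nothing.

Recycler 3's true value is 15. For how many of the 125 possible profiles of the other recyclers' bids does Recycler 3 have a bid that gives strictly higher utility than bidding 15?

27

Others bid (2, 2, 40): truth gives 0; bid 40 gives 13 > 0. Violating.
Others bid (2, 5, 40): truth gives 0; bid 40 gives 10 > 0. Violating.
Others bid (2, 10, 40): truth gives 0; bid 40 gives 5 > 0. Violating.
Others bid (2, 15, 2): truth gives 0; bid 40 gives 13 > 0. Violating.
Others bid (2, 2, 2): truth gives 13; no alternative beats it.
Others bid (2, 2, 5): truth gives 13; no alternative beats it.
(Checking all 125 profiles: 27 have a profitable deviation, 98 do not.)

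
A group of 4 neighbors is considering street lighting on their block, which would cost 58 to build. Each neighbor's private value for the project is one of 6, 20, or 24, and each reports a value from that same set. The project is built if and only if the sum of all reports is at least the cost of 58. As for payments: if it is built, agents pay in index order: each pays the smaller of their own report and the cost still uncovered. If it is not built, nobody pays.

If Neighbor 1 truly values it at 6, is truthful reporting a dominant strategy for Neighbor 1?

Yes

Check each profile of the others' reports and compare truth against every alternative report.
Others report (6, 20, 20): truth gives 0, best alternative gives -14.
Others report (6, 20, 24): truth gives 0, best alternative gives -14.
Others report (6, 24, 20): truth gives 0, best alternative gives -14.
Others report (6, 24, 24): truth gives 0, best alternative gives -14.
Others report (20, 6, 20): truth gives 0, best alternative gives -14.
Others report (20, 6, 24): truth gives 0, best alternative gives -14.
(Remaining 21 profiles checked similarly; truth is weakly best in each.)
In every case the truthful report is at least as good as any alternative, so it is a dominant strategy.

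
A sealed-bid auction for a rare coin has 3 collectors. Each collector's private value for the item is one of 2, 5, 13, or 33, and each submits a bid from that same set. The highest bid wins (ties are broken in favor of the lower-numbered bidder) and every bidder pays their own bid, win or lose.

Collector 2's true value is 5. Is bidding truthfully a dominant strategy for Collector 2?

No

Consider the case where Collector 1 bids 2 and Collector 3 bids 13.
Truthful bid 5: loses but pays 5, utility -5.
Bid 2 instead: loses but pays 2, utility -2.
Since -2 > -5, bidding 2 is strictly better here, so truthful bidding is not dominant.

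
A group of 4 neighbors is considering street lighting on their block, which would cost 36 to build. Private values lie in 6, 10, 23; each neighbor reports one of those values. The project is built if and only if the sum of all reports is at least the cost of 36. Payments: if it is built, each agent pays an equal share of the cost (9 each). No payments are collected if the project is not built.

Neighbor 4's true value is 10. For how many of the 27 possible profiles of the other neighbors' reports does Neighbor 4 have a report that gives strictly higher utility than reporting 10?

4

Others report (6, 6, 6): truth gives 0; report 23 gives 1 > 0. Violating.
Others report (6, 6, 10): truth gives 0; report 23 gives 1 > 0. Violating.
Others report (6, 10, 6): truth gives 0; report 23 gives 1 > 0. Violating.
Others report (10, 6, 6): truth gives 0; report 23 gives 1 > 0. Violating.
Others report (6, 6, 23): truth gives 1; no alternative beats it.
Others report (6, 10, 10): truth gives 1; no alternative beats it.
(Checking all 27 profiles: 4 have a profitable deviation, 23 do not.)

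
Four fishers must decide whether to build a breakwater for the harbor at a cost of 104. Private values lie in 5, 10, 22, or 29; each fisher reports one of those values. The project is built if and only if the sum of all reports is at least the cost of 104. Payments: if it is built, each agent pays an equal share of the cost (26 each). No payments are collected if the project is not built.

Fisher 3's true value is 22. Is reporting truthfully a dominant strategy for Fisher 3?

Consider the case where Fisher 1 reports 29, Fisher 2 reports 29 and Fisher 4 reports 29.
Truthful report 22: project built, pays 26, utility 22 - 26 = -4.
Report 5 instead: project not built, utility 0.
Since 0 > -4, reporting 5 is strictly better here, so truthful reporting is not dominant.

No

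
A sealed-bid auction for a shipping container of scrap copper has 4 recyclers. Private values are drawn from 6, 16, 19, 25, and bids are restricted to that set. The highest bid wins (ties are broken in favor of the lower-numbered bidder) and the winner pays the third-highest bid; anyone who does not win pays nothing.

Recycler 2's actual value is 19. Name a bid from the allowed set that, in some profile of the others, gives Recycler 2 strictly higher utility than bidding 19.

Suppose Recycler 1 bids 6, Recycler 3 bids 6 and Recycler 4 bids 25.
Bid 19: loses, pays 0, utility 0.
Bid 25: wins, pays 6, utility 19 - 6 = 13.
So bidding 25 beats truth here (13 > 0).

25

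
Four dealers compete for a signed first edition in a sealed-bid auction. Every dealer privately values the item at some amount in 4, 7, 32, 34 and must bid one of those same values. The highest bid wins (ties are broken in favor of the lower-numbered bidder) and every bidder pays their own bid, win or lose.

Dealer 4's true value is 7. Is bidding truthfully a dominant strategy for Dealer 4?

Consider the case where Dealer 1 bids 4, Dealer 2 bids 4 and Dealer 3 bids 7.
Truthful bid 7: loses but pays 7, utility -7.
Bid 4 instead: loses but pays 4, utility -4.
Since -4 > -7, bidding 4 is strictly better here, so truthful bidding is not dominant.

No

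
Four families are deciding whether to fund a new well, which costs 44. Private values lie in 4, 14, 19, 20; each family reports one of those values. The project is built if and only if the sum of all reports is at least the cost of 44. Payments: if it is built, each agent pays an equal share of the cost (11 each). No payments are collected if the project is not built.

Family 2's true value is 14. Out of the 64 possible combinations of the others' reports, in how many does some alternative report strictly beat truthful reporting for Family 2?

Others report (4, 4, 19): truth gives 0; report 19 gives 3 > 0. Violating.
Others report (4, 4, 20): truth gives 0; report 19 gives 3 > 0. Violating.
Others report (4, 19, 4): truth gives 0; report 19 gives 3 > 0. Violating.
Others report (4, 20, 4): truth gives 0; report 19 gives 3 > 0. Violating.
Others report (4, 4, 4): truth gives 0; no alternative beats it.
Others report (4, 4, 14): truth gives 0; no alternative beats it.
(Checking all 64 profiles: 6 have a profitable deviation, 58 do not.)

6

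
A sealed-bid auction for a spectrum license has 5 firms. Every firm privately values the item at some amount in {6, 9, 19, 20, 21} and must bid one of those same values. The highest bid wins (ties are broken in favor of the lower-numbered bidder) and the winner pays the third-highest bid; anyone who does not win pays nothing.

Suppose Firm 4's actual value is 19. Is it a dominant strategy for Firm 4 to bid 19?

Consider the case where Firm 1 bids 6, Firm 2 bids 6, Firm 3 bids 6 and Firm 5 bids 20.
Truthful bid 19: loses, pays 0, utility 0.
Bid 20 instead: wins, pays 6, utility 19 - 6 = 13.
Since 13 > 0, bidding 20 is strictly better here, so truthful bidding is not dominant.

No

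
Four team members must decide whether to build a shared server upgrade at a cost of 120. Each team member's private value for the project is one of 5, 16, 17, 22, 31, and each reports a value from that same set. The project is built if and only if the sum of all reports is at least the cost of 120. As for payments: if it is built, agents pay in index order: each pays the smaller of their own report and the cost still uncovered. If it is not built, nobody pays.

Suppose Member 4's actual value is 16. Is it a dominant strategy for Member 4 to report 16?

Yes

Check each profile of the others' reports and compare truth against every alternative report.
Others report (5, 5, 5): truth gives 0, best alternative gives 0.
Others report (5, 5, 16): truth gives 0, best alternative gives 0.
Others report (5, 5, 17): truth gives 0, best alternative gives 0.
Others report (5, 5, 22): truth gives 0, best alternative gives 0.
Others report (5, 5, 31): truth gives 0, best alternative gives 0.
Others report (5, 16, 5): truth gives 0, best alternative gives 0.
(Remaining 119 profiles checked similarly; truth is weakly best in each.)
In every case the truthful report is at least as good as any alternative, so it is a dominant strategy.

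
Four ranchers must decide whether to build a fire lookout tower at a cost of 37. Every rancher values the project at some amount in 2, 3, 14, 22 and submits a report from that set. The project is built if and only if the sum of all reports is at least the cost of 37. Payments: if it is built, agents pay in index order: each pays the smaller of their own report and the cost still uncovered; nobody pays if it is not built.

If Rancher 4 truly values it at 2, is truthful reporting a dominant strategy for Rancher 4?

Check each profile of the others' reports and compare truth against every alternative report.
Others report (2, 14, 22): truth gives 2, best alternative gives 2.
Others report (2, 22, 14): truth gives 2, best alternative gives 2.
Others report (2, 22, 22): truth gives 2, best alternative gives 2.
Others report (3, 14, 22): truth gives 2, best alternative gives 2.
Others report (3, 22, 14): truth gives 2, best alternative gives 2.
Others report (3, 22, 22): truth gives 2, best alternative gives 2.
(Remaining 58 profiles checked similarly; truth is weakly best in each.)
In every case the truthful report is at least as good as any alternative, so it is a dominant strategy.

Yes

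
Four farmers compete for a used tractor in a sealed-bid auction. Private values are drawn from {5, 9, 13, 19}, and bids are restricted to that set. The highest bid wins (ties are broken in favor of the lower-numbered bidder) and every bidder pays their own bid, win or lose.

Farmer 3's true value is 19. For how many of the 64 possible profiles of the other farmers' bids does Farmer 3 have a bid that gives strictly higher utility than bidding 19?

40

Others bid (5, 5, 5): truth gives 0; bid 9 gives 10 > 0. Violating.
Others bid (5, 5, 9): truth gives 0; bid 9 gives 10 > 0. Violating.
Others bid (5, 5, 13): truth gives 0; bid 13 gives 6 > 0. Violating.
Others bid (5, 9, 5): truth gives 0; bid 13 gives 6 > 0. Violating.
Others bid (5, 5, 19): truth gives 0; no alternative beats it.
Others bid (5, 9, 19): truth gives 0; no alternative beats it.
(Checking all 64 profiles: 40 have a profitable deviation, 24 do not.)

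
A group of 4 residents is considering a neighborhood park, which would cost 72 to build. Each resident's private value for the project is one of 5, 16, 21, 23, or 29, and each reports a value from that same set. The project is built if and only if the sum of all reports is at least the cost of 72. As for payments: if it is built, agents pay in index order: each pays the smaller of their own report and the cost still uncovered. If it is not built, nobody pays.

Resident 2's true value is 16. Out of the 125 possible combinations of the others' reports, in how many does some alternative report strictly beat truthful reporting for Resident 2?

Others report (16, 23, 29): truth gives 0; report 5 gives 11 > 0. Violating.
Others report (16, 29, 23): truth gives 0; report 5 gives 11 > 0. Violating.
Others report (16, 29, 29): truth gives 0; report 5 gives 11 > 0. Violating.
Others report (21, 21, 29): truth gives 0; report 5 gives 11 > 0. Violating.
Others report (5, 5, 5): truth gives 0; no alternative beats it.
Others report (5, 5, 16): truth gives 0; no alternative beats it.
(Checking all 125 profiles: 32 have a profitable deviation, 93 do not.)

32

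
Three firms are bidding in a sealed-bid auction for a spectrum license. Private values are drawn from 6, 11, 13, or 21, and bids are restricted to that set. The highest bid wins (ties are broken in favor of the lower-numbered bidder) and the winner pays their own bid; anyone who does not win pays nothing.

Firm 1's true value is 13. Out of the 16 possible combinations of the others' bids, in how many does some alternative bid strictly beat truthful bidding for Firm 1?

4

Others bid (6, 6): truth gives 0; bid 6 gives 7 > 0. Violating.
Others bid (6, 11): truth gives 0; bid 11 gives 2 > 0. Violating.
Others bid (11, 6): truth gives 0; bid 11 gives 2 > 0. Violating.
Others bid (11, 11): truth gives 0; bid 11 gives 2 > 0. Violating.
Others bid (6, 13): truth gives 0; no alternative beats it.
Others bid (6, 21): truth gives 0; no alternative beats it.
(Checking all 16 profiles: 4 have a profitable deviation, 12 do not.)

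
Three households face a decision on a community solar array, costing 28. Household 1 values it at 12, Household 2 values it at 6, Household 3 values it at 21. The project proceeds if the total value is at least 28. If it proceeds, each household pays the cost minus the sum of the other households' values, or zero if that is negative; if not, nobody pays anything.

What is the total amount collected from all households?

Total value 39 ≥ cost 28, so it is built.
Household 1: others sum to 27; max(0, 28 - 27) = 1.
Household 2: others sum to 33; max(0, 28 - 33) = 0.
Household 3: others sum to 18; max(0, 28 - 18) = 10.
Total collected = 1 + 0 + 10 = 11.

11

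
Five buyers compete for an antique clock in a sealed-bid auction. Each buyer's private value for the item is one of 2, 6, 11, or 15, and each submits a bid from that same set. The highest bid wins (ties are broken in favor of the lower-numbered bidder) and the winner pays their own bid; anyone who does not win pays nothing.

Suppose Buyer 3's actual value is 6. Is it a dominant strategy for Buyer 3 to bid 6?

Check each profile of the others' bids and compare truth against every alternative bid.
Others bid (2, 2, 2, 2): truth gives 0, best alternative gives 0.
Others bid (2, 2, 2, 6): truth gives 0, best alternative gives 0.
Others bid (2, 2, 2, 11): truth gives 0, best alternative gives 0.
Others bid (2, 2, 2, 15): truth gives 0, best alternative gives 0.
Others bid (2, 2, 6, 2): truth gives 0, best alternative gives 0.
Others bid (2, 2, 6, 6): truth gives 0, best alternative gives 0.
(Remaining 250 profiles checked similarly; truth is weakly best in each.)
In every case the truthful bid is at least as good as any alternative, so it is a dominant strategy.

Yes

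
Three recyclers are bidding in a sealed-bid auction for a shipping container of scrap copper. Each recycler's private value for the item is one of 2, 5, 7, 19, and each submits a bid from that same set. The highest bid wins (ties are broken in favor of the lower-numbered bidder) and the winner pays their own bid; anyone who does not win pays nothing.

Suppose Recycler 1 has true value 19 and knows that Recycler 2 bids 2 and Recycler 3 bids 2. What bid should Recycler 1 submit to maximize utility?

2

Bid 2: wins, pays 2, utility 19 - 2 = 17.
Bid 5: wins, pays 5, utility 19 - 5 = 14.
Bid 7: wins, pays 7, utility 19 - 7 = 12.
Bid 19: wins, pays 19, utility 19 - 19 = 0.
The best choice is 2 with utility 17.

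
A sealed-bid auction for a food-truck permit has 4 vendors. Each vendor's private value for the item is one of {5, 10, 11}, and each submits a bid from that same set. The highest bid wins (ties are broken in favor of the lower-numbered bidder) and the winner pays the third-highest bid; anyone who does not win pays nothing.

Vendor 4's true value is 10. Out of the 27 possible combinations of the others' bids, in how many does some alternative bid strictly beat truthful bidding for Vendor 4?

3

Others bid (5, 5, 10): truth gives 0; bid 11 gives 5 > 0. Violating.
Others bid (5, 10, 5): truth gives 0; bid 11 gives 5 > 0. Violating.
Others bid (10, 5, 5): truth gives 0; bid 11 gives 5 > 0. Violating.
Others bid (5, 5, 5): truth gives 5; no alternative beats it.
Others bid (5, 5, 11): truth gives 0; no alternative beats it.
(Checking all 27 profiles: 3 have a profitable deviation, 24 do not.)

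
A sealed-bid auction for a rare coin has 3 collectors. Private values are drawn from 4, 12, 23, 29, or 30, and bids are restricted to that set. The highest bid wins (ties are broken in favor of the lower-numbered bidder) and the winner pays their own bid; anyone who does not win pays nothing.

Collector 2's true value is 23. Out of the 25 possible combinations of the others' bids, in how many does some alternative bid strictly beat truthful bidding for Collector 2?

2

Others bid (4, 4): truth gives 0; bid 12 gives 11 > 0. Violating.
Others bid (4, 12): truth gives 0; bid 12 gives 11 > 0. Violating.
Others bid (4, 23): truth gives 0; no alternative beats it.
Others bid (4, 29): truth gives 0; no alternative beats it.
(Checking all 25 profiles: 2 have a profitable deviation, 23 do not.)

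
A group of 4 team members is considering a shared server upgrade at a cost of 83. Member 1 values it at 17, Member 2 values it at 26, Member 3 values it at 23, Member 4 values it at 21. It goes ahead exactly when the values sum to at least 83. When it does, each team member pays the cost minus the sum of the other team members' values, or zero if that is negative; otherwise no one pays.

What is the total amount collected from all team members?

71

Total value 87 ≥ cost 83, so it is built.
Member 1: others sum to 70; max(0, 83 - 70) = 13.
Member 2: others sum to 61; max(0, 83 - 61) = 22.
Member 3: others sum to 64; max(0, 83 - 64) = 19.
Member 4: others sum to 66; max(0, 83 - 66) = 17.
Total collected = 13 + 22 + 19 + 17 = 71.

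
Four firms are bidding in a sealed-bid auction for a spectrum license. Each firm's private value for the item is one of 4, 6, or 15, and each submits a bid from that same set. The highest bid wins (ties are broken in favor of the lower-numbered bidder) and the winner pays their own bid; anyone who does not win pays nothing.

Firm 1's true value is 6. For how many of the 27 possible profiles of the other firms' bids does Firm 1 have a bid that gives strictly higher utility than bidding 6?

1

Others bid (4, 4, 4): truth gives 0; bid 4 gives 2 > 0. Violating.
Others bid (4, 4, 6): truth gives 0; no alternative beats it.
Others bid (4, 4, 15): truth gives 0; no alternative beats it.
(Checking all 27 profiles: 1 has a profitable deviation, 26 do not.)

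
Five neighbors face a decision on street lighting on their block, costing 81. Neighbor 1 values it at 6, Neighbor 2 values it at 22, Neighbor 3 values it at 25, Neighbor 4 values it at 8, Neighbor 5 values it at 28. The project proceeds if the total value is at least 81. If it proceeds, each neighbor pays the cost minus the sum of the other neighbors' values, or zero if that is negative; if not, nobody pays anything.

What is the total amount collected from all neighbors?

Total value 89 ≥ cost 81, so it is built.
Neighbor 1: others sum to 83; max(0, 81 - 83) = 0.
Neighbor 2: others sum to 67; max(0, 81 - 67) = 14.
Neighbor 3: others sum to 64; max(0, 81 - 64) = 17.
Neighbor 4: others sum to 81; max(0, 81 - 81) = 0.
Neighbor 5: others sum to 61; max(0, 81 - 61) = 20.
Total collected = 0 + 14 + 17 + 0 + 20 = 51.

51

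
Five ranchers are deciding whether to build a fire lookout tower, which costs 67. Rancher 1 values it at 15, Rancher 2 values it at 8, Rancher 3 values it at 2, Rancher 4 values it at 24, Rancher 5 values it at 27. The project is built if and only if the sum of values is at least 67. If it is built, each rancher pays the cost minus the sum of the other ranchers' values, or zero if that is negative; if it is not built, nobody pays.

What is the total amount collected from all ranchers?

39

Total value 76 ≥ cost 67, so it is built.
Rancher 1: others sum to 61; max(0, 67 - 61) = 6.
Rancher 2: others sum to 68; max(0, 67 - 68) = 0.
Rancher 3: others sum to 74; max(0, 67 - 74) = 0.
Rancher 4: others sum to 52; max(0, 67 - 52) = 15.
Rancher 5: others sum to 49; max(0, 67 - 49) = 18.
Total collected = 6 + 0 + 0 + 15 + 18 = 39.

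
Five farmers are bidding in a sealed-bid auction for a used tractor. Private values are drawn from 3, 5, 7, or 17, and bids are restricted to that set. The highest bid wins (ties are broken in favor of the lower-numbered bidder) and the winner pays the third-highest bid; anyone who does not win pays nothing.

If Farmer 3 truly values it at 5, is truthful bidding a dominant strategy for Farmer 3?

No

Consider the case where Farmer 1 bids 3, Farmer 2 bids 3, Farmer 4 bids 3 and Farmer 5 bids 7.
Truthful bid 5: loses, pays 0, utility 0.
Bid 7 instead: wins, pays 3, utility 5 - 3 = 2.
Since 2 > 0, bidding 7 is strictly better here, so truthful bidding is not dominant.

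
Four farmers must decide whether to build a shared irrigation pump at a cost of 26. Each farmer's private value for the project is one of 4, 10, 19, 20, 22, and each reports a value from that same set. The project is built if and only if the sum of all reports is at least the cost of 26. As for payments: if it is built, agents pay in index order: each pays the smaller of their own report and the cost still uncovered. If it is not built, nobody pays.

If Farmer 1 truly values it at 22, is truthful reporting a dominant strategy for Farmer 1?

No

Consider the case where Farmer 2 reports 4, Farmer 3 reports 4 and Farmer 4 reports 4.
Truthful report 22: project built, pays 22, utility 22 - 22 = 0.
Report 19 instead: project built, pays 19, utility 22 - 19 = 3.
Since 3 > 0, reporting 19 is strictly better here, so truthful reporting is not dominant.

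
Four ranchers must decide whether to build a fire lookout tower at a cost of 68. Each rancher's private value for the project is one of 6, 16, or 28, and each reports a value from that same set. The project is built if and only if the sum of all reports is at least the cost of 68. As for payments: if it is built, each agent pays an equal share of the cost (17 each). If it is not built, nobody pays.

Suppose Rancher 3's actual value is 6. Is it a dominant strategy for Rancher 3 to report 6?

Yes

Check each profile of the others' reports and compare truth against every alternative report.
Others report (16, 16, 28): truth gives 0, best alternative gives -11.
Others report (16, 28, 16): truth gives 0, best alternative gives -11.
Others report (28, 16, 16): truth gives 0, best alternative gives -11.
Others report (6, 28, 28): truth gives -11, best alternative gives -11.
Others report (16, 28, 28): truth gives -11, best alternative gives -11.
Others report (28, 6, 28): truth gives -11, best alternative gives -11.
(Remaining 21 profiles checked similarly; truth is weakly best in each.)
In every case the truthful report is at least as good as any alternative, so it is a dominant strategy.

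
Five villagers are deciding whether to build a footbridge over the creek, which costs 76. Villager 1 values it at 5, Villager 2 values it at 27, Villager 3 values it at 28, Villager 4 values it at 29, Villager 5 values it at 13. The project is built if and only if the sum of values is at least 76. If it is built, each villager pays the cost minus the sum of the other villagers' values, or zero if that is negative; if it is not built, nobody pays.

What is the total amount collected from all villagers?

Total value 102 ≥ cost 76, so it is built.
Villager 1: others sum to 97; max(0, 76 - 97) = 0.
Villager 2: others sum to 75; max(0, 76 - 75) = 1.
Villager 3: others sum to 74; max(0, 76 - 74) = 2.
Villager 4: others sum to 73; max(0, 76 - 73) = 3.
Villager 5: others sum to 89; max(0, 76 - 89) = 0.
Total collected = 0 + 1 + 2 + 3 + 0 = 6.

6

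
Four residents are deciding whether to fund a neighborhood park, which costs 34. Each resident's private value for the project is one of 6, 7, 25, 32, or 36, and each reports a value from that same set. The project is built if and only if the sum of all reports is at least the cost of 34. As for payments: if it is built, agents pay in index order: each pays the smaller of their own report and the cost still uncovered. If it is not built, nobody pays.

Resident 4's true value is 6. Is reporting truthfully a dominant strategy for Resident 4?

Yes

Check each profile of the others' reports and compare truth against every alternative report.
Others report (6, 6, 25): truth gives 6, best alternative gives 6.
Others report (6, 6, 32): truth gives 6, best alternative gives 6.
Others report (6, 6, 36): truth gives 6, best alternative gives 6.
Others report (6, 7, 25): truth gives 6, best alternative gives 6.
Others report (6, 7, 32): truth gives 6, best alternative gives 6.
Others report (6, 7, 36): truth gives 6, best alternative gives 6.
(Remaining 119 profiles checked similarly; truth is weakly best in each.)
In every case the truthful report is at least as good as any alternative, so it is a dominant strategy.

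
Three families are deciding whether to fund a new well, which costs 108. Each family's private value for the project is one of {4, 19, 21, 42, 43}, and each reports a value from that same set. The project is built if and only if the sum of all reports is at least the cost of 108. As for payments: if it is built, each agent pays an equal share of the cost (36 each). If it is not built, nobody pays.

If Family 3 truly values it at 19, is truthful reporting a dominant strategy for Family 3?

Yes

Check each profile of the others' reports and compare truth against every alternative report.
Others report (4, 4): truth gives 0, best alternative gives 0.
Others report (4, 19): truth gives 0, best alternative gives 0.
Others report (4, 21): truth gives 0, best alternative gives 0.
Others report (4, 42): truth gives 0, best alternative gives 0.
Others report (4, 43): truth gives 0, best alternative gives 0.
Others report (19, 4): truth gives 0, best alternative gives 0.
(Remaining 19 profiles checked similarly; truth is weakly best in each.)
In every case the truthful report is at least as good as any alternative, so it is a dominant strategy.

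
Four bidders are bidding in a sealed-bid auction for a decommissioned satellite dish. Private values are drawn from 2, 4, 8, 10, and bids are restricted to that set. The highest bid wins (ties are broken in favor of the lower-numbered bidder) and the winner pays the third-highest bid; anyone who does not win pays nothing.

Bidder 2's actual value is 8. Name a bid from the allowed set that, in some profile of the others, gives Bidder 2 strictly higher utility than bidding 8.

10

Suppose Bidder 1 bids 2, Bidder 3 bids 2 and Bidder 4 bids 10.
Bid 8: loses, pays 0, utility 0.
Bid 10: wins, pays 2, utility 8 - 2 = 6.
So bidding 10 beats truth here (6 > 0).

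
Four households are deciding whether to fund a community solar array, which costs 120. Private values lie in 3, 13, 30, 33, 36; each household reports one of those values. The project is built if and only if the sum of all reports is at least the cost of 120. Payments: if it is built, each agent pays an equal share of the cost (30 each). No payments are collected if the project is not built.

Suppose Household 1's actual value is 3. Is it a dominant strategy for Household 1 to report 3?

Check each profile of the others' reports and compare truth against every alternative report.
Others report (36, 36, 36): truth gives 0, best alternative gives -27.
Others report (3, 3, 3): truth gives 0, best alternative gives 0.
Others report (3, 3, 13): truth gives 0, best alternative gives 0.
Others report (3, 3, 30): truth gives 0, best alternative gives 0.
Others report (3, 3, 33): truth gives 0, best alternative gives 0.
Others report (3, 3, 36): truth gives 0, best alternative gives 0.
(Remaining 119 profiles checked similarly; truth is weakly best in each.)
In every case the truthful report is at least as good as any alternative, so it is a dominant strategy.

Yes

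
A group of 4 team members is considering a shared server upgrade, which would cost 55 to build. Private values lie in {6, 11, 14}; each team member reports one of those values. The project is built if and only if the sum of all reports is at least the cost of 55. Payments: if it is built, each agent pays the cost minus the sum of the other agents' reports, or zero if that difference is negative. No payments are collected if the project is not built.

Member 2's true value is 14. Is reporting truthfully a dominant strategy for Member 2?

Yes

Check each profile of the others' reports and compare truth against every alternative report.
Others report (14, 14, 14): truth gives 1, best alternative gives 0.
Others report (6, 6, 6): truth gives 0, best alternative gives 0.
Others report (6, 6, 11): truth gives 0, best alternative gives 0.
Others report (6, 6, 14): truth gives 0, best alternative gives 0.
Others report (6, 11, 6): truth gives 0, best alternative gives 0.
Others report (6, 11, 11): truth gives 0, best alternative gives 0.
(Remaining 21 profiles checked similarly; truth is weakly best in each.)
In every case the truthful report is at least as good as any alternative, so it is a dominant strategy.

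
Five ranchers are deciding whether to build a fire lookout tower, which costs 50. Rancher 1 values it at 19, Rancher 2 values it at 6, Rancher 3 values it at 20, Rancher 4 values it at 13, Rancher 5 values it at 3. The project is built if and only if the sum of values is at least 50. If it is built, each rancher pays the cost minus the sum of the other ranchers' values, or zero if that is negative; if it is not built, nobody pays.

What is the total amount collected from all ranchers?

19

Total value 61 ≥ cost 50, so it is built.
Rancher 1: others sum to 42; max(0, 50 - 42) = 8.
Rancher 2: others sum to 55; max(0, 50 - 55) = 0.
Rancher 3: others sum to 41; max(0, 50 - 41) = 9.
Rancher 4: others sum to 48; max(0, 50 - 48) = 2.
Rancher 5: others sum to 58; max(0, 50 - 58) = 0.
Total collected = 8 + 0 + 9 + 2 + 0 = 19.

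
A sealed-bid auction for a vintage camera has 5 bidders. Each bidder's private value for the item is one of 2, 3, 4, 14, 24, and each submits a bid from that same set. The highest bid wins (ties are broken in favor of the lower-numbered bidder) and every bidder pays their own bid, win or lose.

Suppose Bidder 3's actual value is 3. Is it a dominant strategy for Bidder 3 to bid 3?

No

Consider the case where Bidder 1 bids 2, Bidder 2 bids 2, Bidder 4 bids 2 and Bidder 5 bids 4.
Truthful bid 3: loses but pays 3, utility -3.
Bid 2 instead: loses but pays 2, utility -2.
Since -2 > -3, bidding 2 is strictly better here, so truthful bidding is not dominant.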